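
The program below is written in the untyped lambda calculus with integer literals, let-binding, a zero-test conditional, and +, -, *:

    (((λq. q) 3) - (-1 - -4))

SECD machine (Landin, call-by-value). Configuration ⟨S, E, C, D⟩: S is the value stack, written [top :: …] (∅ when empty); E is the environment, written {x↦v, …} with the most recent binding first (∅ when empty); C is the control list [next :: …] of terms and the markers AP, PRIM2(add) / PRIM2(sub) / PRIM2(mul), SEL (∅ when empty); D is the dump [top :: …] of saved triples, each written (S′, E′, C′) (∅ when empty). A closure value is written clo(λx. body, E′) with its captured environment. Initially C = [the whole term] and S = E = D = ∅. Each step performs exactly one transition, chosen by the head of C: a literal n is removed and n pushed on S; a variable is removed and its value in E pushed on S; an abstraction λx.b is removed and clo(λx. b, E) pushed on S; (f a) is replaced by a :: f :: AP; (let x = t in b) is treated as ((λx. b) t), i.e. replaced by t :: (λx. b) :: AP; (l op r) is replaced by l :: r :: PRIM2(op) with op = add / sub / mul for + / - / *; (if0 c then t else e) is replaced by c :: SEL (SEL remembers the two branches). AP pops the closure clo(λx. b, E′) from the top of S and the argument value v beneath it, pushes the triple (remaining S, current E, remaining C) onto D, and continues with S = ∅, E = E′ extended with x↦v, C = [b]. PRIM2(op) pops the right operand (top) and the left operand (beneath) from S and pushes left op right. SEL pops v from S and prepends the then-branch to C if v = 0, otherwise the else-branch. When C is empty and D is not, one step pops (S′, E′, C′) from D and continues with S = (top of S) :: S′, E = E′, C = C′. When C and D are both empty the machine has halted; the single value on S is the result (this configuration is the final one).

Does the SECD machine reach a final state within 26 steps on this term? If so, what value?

[0] ⟨S=∅; E=∅; C=[(((λq. q) 3) - (-1 - -4))]; D=∅⟩
[1] ⟨S=∅; E=∅; C=[((λq. q) 3) :: (-1 - -4) :: PRIM2(sub)]; D=∅⟩
[2] ⟨S=∅; E=∅; C=[3 :: (λq. q) :: AP :: (-1 - -4) :: PRIM2(sub)]; D=∅⟩
[3] ⟨S=[3]; E=∅; C=[(λq. q) :: AP :: (-1 - -4) :: PRIM2(sub)]; D=∅⟩
[4] ⟨S=[clo(λq. q, ∅) :: 3]; E=∅; C=[AP :: (-1 - -4) :: PRIM2(sub)]; D=∅⟩
[5] ⟨S=∅; E={q↦3}; C=[q]; D=[(∅, ∅, [(-1 - -4) :: PRIM2(sub)])]⟩
[6] ⟨S=[3]; E={q↦3}; C=∅; D=[(∅, ∅, [(-1 - -4) :: PRIM2(sub)])]⟩
[7] ⟨S=[3]; E=∅; C=[(-1 - -4) :: PRIM2(sub)]; D=∅⟩
[8] ⟨S=[3]; E=∅; C=[-1 :: -4 :: PRIM2(sub) :: PRIM2(sub)]; D=∅⟩
[9] ⟨S=[-1 :: 3]; E=∅; C=[-4 :: PRIM2(sub) :: PRIM2(sub)]; D=∅⟩
[10] ⟨S=[-4 :: -1 :: 3]; E=∅; C=[PRIM2(sub) :: PRIM2(sub)]; D=∅⟩
[11] ⟨S=[3 :: 3]; E=∅; C=[PRIM2(sub)]; D=∅⟩
[12] ⟨S=[0]; E=∅; C=∅; D=∅⟩
→ final value 0

Answer: 0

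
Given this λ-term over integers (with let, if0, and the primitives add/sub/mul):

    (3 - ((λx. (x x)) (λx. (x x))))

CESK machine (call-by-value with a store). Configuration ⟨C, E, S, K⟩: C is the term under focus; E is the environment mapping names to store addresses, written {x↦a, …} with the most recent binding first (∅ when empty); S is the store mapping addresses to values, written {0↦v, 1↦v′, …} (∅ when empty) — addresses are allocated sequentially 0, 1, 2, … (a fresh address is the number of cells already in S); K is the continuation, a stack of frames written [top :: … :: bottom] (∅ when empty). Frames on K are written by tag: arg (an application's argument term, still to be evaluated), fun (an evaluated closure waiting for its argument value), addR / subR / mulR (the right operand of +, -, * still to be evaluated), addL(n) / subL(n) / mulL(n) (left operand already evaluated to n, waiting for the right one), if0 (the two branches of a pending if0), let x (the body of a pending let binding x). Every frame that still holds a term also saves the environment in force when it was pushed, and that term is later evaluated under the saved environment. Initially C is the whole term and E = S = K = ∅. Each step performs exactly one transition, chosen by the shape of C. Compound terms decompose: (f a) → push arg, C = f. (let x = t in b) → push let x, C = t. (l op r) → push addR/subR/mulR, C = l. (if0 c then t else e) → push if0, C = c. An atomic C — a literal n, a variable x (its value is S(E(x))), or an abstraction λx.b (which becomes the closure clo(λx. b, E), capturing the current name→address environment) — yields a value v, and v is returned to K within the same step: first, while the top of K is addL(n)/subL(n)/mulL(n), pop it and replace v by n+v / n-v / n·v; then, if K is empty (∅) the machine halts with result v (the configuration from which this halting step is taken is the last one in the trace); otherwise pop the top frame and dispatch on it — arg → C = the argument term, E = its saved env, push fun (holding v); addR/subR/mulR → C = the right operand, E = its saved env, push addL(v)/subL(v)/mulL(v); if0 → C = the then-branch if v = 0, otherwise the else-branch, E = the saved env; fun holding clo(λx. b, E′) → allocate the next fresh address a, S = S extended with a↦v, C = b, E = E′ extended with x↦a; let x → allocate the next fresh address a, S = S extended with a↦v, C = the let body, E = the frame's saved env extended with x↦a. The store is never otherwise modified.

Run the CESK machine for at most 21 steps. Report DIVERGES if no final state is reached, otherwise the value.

t=0: <C=(3 - ((λx. (x x)) (λx. (x x)))), E=∅, S=∅, K=∅>
t=1: <C=3, E=∅, S=∅, K=[subR]>
t=2: <C=((λx. (x x)) (λx. (x x))), E=∅, S=∅, K=[subL(3)]>
t=3: <C=(λx. (x x)), E=∅, S=∅, K=[arg :: subL(3)]>
t=4: <C=(λx. (x x)), E=∅, S=∅, K=[fun :: subL(3)]>
t=5: <C=(x x), E={x↦0}, S={0↦clo(λx. (x x), ∅)}, K=[subL(3)]>
t=6: <C=x, E={x↦0}, S={0↦clo(λx. (x x), ∅)}, K=[arg :: subL(3)]>
t=7: <C=x, E={x↦0}, S={0↦clo(λx. (x x), ∅)}, K=[fun :: subL(3)]>
t=8: <C=(x x), E={x↦1}, S={0↦clo(λx. (x x), ∅), 1↦clo(λx. (x x), ∅)}, K=[subL(3)]>
t=9: <C=x, E={x↦1}, S={0↦clo(λx. (x x), ∅), 1↦clo(λx. (x x), ∅)}, K=[arg :: subL(3)]>
t=10: <C=x, E={x↦1}, S={0↦clo(λx. (x x), ∅), 1↦clo(λx. (x x), ∅)}, K=[fun :: subL(3)]>
t=11: <C=(x x), E={x↦2}, S={0↦clo(λx. (x x), ∅), 1↦clo(λx. (x x), ∅), 2↦clo(λx. (x x), ∅)}, K=[subL(3)]>
t=12: <C=x, E={x↦2}, S={0↦clo(λx. (x x), ∅), 1↦clo(λx. (x x), ∅), 2↦clo(λx. (x x), ∅)}, K=[arg :: subL(3)]>
t=13: <C=x, E={x↦2}, S={0↦clo(λx. (x x), ∅), 1↦clo(λx. (x x), ∅), 2↦clo(λx. (x x), ∅)}, K=[fun :: subL(3)]>
t=14: <C=(x x), E={x↦3}, S={0↦clo(λx. (x x), ∅), 1↦clo(λx. (x x), ∅), 2↦clo(λx. (x x), ∅), 3↦clo(λx. (x x), ∅)}, K=[subL(3)]>
t=15: <C=x, E={x↦3}, S={0↦clo(λx. (x x), ∅), 1↦clo(λx. (x x), ∅), 2↦clo(λx. (x x), ∅), 3↦clo(λx. (x x), ∅)}, K=[arg :: subL(3)]>
t=16: <C=x, E={x↦3}, S={0↦clo(λx. (x x), ∅), 1↦clo(λx. (x x), ∅), 2↦clo(λx. (x x), ∅), 3↦clo(λx. (x x), ∅)}, K=[fun :: subL(3)]>
t=17: <C=(x x), E={x↦4}, S={0↦clo(λx. (x x), ∅), 1↦clo(λx. (x x), ∅), 2↦clo(λx. (x x), ∅), 3↦clo(λx. (x x), ∅), 4↦clo(λx. (x x), ∅)}, K=[subL(3)]>
t=18: <C=x, E={x↦4}, S={0↦clo(λx. (x x), ∅), 1↦clo(λx. (x x), ∅), 2↦clo(λx. (x x), ∅), 3↦clo(λx. (x x), ∅), 4↦clo(λx. (x x), ∅)}, K=[arg :: subL(3)]>
t=19: <C=x, E={x↦4}, S={0↦clo(λx. (x x), ∅), 1↦clo(λx. (x x), ∅), 2↦clo(λx. (x x), ∅), 3↦clo(λx. (x x), ∅), 4↦clo(λx. (x x), ∅)}, K=[fun :: subL(3)]>
t=20: <C=(x x), E={x↦5}, S={0↦clo(λx. (x x), ∅), 1↦clo(λx. (x x), ∅), 2↦clo(λx. (x x), ∅), 3↦clo(λx. (x x), ∅), 4↦clo(λx. (x x), ∅), 5↦clo(λx. (x x), ∅)}, K=[subL(3)]>
t=21: <C=x, E={x↦5}, S={0↦clo(λx. (x x), ∅), 1↦clo(λx. (x x), ∅), 2↦clo(λx. (x x), ∅), 3↦clo(λx. (x x), ∅), 4↦clo(λx. (x x), ∅), 5↦clo(λx. (x x), ∅)}, K=[arg :: subL(3)]>
→ 21 transitions taken and the configuration is still not final: no result within 21 steps

Answer: DIVERGES (no final state within 21 steps)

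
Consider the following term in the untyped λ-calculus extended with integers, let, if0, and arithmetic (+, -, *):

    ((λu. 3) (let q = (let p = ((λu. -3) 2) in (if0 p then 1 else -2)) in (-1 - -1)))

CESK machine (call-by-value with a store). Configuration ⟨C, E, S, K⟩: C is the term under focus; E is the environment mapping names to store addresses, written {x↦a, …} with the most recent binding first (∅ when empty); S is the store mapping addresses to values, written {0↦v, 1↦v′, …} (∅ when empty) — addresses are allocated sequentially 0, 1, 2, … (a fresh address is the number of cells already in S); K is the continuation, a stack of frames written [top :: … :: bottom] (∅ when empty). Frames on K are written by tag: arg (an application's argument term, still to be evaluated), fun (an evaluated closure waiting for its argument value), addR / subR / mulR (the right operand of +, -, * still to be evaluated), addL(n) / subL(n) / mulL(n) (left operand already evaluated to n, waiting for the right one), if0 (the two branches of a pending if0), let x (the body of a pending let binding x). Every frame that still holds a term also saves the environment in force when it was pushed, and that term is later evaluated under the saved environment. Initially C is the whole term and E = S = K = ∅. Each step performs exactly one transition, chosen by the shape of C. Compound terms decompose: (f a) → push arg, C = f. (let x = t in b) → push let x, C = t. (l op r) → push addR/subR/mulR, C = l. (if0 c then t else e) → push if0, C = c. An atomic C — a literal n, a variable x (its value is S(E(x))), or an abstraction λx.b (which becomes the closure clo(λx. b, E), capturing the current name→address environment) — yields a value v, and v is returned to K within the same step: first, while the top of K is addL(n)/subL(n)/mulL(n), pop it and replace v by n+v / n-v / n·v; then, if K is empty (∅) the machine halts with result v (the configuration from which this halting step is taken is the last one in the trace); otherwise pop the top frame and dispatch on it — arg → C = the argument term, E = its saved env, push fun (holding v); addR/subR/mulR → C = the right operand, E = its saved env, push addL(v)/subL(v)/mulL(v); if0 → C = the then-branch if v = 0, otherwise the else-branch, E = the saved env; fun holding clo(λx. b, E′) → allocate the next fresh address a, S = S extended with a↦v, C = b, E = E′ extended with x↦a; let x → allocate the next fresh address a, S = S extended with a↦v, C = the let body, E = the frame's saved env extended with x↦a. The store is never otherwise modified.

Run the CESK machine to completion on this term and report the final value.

Answer: 3

Execution trace:
t=0: ⟨C=((λu. 3) (let q = (let p = ((λu. -3) 2) in (if0 p then 1 else -2)) in (-1 - -1))); E=∅; S=∅; K=∅⟩
t=1: ⟨C=(λu. 3); E=∅; S=∅; K=[arg]⟩
t=2: ⟨C=(let q = (let p = ((λu. -3) 2) in (if0 p then 1 else -2)) in (-1 - -1)); E=∅; S=∅; K=[fun]⟩
t=3: ⟨C=(let p = ((λu. -3) 2) in (if0 p then 1 else -2)); E=∅; S=∅; K=[let q :: fun]⟩
t=4: ⟨C=((λu. -3) 2); E=∅; S=∅; K=[let p :: let q :: fun]⟩
t=5: ⟨C=(λu. -3); E=∅; S=∅; K=[arg :: let p :: let q :: fun]⟩
t=6: ⟨C=2; E=∅; S=∅; K=[fun :: let p :: let q :: fun]⟩
t=7: ⟨C=-3; E={u↦0}; S={0↦2}; K=[let p :: let q :: fun]⟩
t=8: ⟨C=(if0 p then 1 else -2); E={p↦1}; S={0↦2, 1↦-3}; K=[let q :: fun]⟩
t=9: ⟨C=p; E={p↦1}; S={0↦2, 1↦-3}; K=[if0 :: let q :: fun]⟩
t=10: ⟨C=-2; E={p↦1}; S={0↦2, 1↦-3}; K=[let q :: fun]⟩
t=11: ⟨C=(-1 - -1); E={q↦2}; S={0↦2, 1↦-3, 2↦-2}; K=[fun]⟩
t=12: ⟨C=-1; E={q↦2}; S={0↦2, 1↦-3, 2↦-2}; K=[subR :: fun]⟩
t=13: ⟨C=-1; E={q↦2}; S={0↦2, 1↦-3, 2↦-2}; K=[subL(-1) :: fun]⟩
t=14: ⟨C=3; E={u↦3}; S={0↦2, 1↦-3, 2↦-2, 3↦0}; K=∅⟩
→ final value 3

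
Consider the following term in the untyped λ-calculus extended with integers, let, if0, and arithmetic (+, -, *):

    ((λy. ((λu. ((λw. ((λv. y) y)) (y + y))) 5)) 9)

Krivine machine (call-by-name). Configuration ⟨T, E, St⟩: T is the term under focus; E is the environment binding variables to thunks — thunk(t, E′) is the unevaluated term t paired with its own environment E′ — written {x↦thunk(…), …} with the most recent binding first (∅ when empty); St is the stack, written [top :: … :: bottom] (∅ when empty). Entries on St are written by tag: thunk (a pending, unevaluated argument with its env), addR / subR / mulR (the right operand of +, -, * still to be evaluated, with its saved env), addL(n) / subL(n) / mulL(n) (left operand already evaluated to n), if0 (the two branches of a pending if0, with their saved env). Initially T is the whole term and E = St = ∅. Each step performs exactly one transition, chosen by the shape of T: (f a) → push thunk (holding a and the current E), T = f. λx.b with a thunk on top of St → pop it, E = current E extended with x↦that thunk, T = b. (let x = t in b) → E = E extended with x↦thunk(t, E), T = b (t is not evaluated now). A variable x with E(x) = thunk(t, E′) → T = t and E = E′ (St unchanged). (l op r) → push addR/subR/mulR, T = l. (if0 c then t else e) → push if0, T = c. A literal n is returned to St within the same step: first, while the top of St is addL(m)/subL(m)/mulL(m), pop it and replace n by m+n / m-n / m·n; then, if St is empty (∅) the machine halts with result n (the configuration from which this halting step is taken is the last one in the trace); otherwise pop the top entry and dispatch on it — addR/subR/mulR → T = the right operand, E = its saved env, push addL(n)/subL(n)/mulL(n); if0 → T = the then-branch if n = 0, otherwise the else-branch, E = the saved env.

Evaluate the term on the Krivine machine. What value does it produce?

Answer: 9

Execution trace:
[0] <T=((λy. ((λu. ((λw. ((λv. y) y)) (y + y))) 5)) 9), E=∅, St=∅>
[1] <T=(λy. ((λu. ((λw. ((λv. y) y)) (y + y))) 5)), E=∅, St=[thunk]>
[2] <T=((λu. ((λw. ((λv. y) y)) (y + y))) 5), E={y↦thunk(9, ∅)}, St=∅>
[3] <T=(λu. ((λw. ((λv. y) y)) (y + y))), E={y↦thunk(9, ∅)}, St=[thunk]>
[4] <T=((λw. ((λv. y) y)) (y + y)), E={u↦thunk(5, {y↦thunk(9, ∅)}), y↦thunk(9, ∅)}, St=∅>
[5] <T=(λw. ((λv. y) y)), E={u↦thunk(5, {y↦thunk(9, ∅)}), y↦thunk(9, ∅)}, St=[thunk]>
[6] <T=((λv. y) y), E={w↦thunk((y + y), {u↦thunk(5, {y↦thunk(9, ∅)}), y↦thunk(9, ∅)}), u↦thunk(5, {y↦thunk(9, ∅)}), y↦thunk(9, ∅)}, St=∅>
[7] <T=(λv. y), E={w↦thunk((y + y), {u↦thunk(5, {y↦thunk(9, ∅)}), y↦thunk(9, ∅)}), u↦thunk(5, {y↦thunk(9, ∅)}), y↦thunk(9, ∅)}, St=[thunk]>
[8] <T=y, E={v↦thunk(y, {w↦thunk((y + y), {u↦thunk(5, {y↦thunk(9, ∅)}), y↦thunk(9, ∅)}), u↦thunk(5, {y↦thunk(9, ∅)}), y↦thunk(9, ∅)}), w↦thunk((y + y), {u↦thunk(5, {y↦thunk(9, ∅)}), y↦thunk(9, ∅)}), u↦thunk(5, {y↦thunk(9, ∅)}), y↦thunk(9, ∅)}, St=∅>
[9] <T=9, E=∅, St=∅>
→ final value 9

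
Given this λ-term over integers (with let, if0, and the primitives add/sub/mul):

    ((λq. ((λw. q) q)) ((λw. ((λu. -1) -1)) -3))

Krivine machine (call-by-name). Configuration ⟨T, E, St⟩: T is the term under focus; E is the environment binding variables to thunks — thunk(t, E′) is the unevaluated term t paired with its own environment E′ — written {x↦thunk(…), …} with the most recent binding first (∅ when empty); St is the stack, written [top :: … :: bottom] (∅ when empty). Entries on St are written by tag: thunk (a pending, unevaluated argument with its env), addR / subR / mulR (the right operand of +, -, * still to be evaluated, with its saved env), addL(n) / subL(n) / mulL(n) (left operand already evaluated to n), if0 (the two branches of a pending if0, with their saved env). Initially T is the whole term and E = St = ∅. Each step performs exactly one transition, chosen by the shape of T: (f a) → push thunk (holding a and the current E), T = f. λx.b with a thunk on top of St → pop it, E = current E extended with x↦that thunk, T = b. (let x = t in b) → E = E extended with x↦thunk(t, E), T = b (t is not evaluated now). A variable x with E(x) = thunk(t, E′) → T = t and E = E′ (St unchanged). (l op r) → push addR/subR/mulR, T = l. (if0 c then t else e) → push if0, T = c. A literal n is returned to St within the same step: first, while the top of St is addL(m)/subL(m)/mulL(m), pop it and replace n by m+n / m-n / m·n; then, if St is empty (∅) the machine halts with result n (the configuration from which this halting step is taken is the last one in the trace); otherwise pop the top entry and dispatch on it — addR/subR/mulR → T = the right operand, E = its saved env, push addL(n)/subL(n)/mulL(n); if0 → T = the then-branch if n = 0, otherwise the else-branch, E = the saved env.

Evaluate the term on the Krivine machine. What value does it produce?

0. ⟨T=((λq. ((λw. q) q)) ((λw. ((λu. -1) -1)) -3)); E=∅; St=∅⟩
1. ⟨T=(λq. ((λw. q) q)); E=∅; St=[thunk]⟩
2. ⟨T=((λw. q) q); E={q↦thunk(((λw. ((λu. -1) -1)) -3), ∅)}; St=∅⟩
3. ⟨T=(λw. q); E={q↦thunk(((λw. ((λu. -1) -1)) -3), ∅)}; St=[thunk]⟩
4. ⟨T=q; E={w↦thunk(q, {q↦thunk(((λw. ((λu. -1) -1)) -3), ∅)}), q↦thunk(((λw. ((λu. -1) -1)) -3), ∅)}; St=∅⟩
5. ⟨T=((λw. ((λu. -1) -1)) -3); E=∅; St=∅⟩
6. ⟨T=(λw. ((λu. -1) -1)); E=∅; St=[thunk]⟩
7. ⟨T=((λu. -1) -1); E={w↦thunk(-3, ∅)}; St=∅⟩
8. ⟨T=(λu. -1); E={w↦thunk(-3, ∅)}; St=[thunk]⟩
9. ⟨T=-1; E={u↦thunk(-1, {w↦thunk(-3, ∅)}), w↦thunk(-3, ∅)}; St=∅⟩
→ final value -1

Answer: -1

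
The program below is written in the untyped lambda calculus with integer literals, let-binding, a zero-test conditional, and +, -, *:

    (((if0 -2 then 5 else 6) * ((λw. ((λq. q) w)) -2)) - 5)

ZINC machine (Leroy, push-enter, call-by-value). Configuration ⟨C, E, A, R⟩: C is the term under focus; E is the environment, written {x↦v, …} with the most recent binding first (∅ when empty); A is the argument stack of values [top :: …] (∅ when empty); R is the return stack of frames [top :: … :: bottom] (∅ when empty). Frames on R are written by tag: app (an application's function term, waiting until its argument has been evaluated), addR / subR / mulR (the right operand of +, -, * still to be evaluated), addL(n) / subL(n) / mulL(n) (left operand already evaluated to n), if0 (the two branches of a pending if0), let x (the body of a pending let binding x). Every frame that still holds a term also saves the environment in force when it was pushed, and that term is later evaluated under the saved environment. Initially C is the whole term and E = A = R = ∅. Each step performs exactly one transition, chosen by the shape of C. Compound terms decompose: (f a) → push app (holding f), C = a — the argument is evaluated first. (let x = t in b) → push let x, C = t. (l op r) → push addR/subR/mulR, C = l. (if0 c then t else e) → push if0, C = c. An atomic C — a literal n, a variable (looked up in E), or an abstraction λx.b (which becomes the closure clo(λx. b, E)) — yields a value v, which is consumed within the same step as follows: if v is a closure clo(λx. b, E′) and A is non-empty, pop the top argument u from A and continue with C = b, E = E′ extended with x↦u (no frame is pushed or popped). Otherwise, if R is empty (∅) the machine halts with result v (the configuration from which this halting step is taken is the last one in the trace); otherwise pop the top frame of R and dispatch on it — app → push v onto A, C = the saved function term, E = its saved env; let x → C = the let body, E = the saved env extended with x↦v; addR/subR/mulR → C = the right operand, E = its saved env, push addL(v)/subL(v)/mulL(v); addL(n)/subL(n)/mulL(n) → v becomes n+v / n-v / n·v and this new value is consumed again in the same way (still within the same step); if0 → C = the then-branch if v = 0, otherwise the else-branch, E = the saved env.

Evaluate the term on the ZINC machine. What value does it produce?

[0] ⟨C=(((if0 -2 then 5 else 6) * ((λw. ((λq. q) w)) -2)) - 5); E=∅; A=∅; R=∅⟩
[1] ⟨C=((if0 -2 then 5 else 6) * ((λw. ((λq. q) w)) -2)); E=∅; A=∅; R=[subR]⟩
[2] ⟨C=(if0 -2 then 5 else 6); E=∅; A=∅; R=[mulR :: subR]⟩
[3] ⟨C=-2; E=∅; A=∅; R=[if0 :: mulR :: subR]⟩
[4] ⟨C=6; E=∅; A=∅; R=[mulR :: subR]⟩
[5] ⟨C=((λw. ((λq. q) w)) -2); E=∅; A=∅; R=[mulL(6) :: subR]⟩
[6] ⟨C=-2; E=∅; A=∅; R=[app :: mulL(6) :: subR]⟩
[7] ⟨C=(λw. ((λq. q) w)); E=∅; A=[-2]; R=[mulL(6) :: subR]⟩
[8] ⟨C=((λq. q) w); E={w↦-2}; A=∅; R=[mulL(6) :: subR]⟩
[9] ⟨C=w; E={w↦-2}; A=∅; R=[app :: mulL(6) :: subR]⟩
[10] ⟨C=(λq. q); E={w↦-2}; A=[-2]; R=[mulL(6) :: subR]⟩
[11] ⟨C=q; E={q↦-2, w↦-2}; A=∅; R=[mulL(6) :: subR]⟩
[12] ⟨C=5; E=∅; A=∅; R=[subL(-12)]⟩
→ final value -17

Answer: -17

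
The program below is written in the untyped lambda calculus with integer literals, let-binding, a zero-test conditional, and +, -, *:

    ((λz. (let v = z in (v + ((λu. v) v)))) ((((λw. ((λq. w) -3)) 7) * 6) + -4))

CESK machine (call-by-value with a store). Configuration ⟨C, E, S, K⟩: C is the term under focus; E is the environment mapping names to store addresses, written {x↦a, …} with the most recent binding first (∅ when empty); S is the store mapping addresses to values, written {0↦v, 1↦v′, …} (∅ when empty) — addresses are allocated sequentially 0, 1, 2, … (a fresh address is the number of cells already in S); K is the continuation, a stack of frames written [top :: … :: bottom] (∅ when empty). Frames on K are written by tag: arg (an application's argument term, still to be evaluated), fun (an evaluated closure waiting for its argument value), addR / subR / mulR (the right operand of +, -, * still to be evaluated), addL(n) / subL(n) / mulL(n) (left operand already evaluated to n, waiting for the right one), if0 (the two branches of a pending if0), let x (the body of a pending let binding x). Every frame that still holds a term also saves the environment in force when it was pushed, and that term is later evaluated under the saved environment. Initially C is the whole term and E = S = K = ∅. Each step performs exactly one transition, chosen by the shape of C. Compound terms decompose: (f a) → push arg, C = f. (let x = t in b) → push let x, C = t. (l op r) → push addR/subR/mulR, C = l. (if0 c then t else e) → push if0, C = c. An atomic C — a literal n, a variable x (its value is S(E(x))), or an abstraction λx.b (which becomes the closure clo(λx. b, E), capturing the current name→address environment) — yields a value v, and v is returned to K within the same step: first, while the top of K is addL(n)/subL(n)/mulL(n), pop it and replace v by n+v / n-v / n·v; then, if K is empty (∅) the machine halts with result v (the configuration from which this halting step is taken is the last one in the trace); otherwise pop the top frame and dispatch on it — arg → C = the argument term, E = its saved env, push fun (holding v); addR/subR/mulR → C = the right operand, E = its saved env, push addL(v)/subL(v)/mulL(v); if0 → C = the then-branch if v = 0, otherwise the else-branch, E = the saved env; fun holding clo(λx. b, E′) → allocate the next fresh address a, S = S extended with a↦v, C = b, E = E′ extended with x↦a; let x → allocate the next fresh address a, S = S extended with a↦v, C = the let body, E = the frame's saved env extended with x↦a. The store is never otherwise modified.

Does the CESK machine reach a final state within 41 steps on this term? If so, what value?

Answer: 76

Machine steps:
0. [C=((λz. (let v = z in (v + ((λu. v) v)))) ((((λw. ((λq. w) -3)) 7) * 6) + -4)) | E=∅ | S=∅ | K=∅]
1. [C=(λz. (let v = z in (v + ((λu. v) v)))) | E=∅ | S=∅ | K=[arg]]
2. [C=((((λw. ((λq. w) -3)) 7) * 6) + -4) | E=∅ | S=∅ | K=[fun]]
3. [C=(((λw. ((λq. w) -3)) 7) * 6) | E=∅ | S=∅ | K=[addR :: fun]]
4. [C=((λw. ((λq. w) -3)) 7) | E=∅ | S=∅ | K=[mulR :: addR :: fun]]
5. [C=(λw. ((λq. w) -3)) | E=∅ | S=∅ | K=[arg :: mulR :: addR :: fun]]
6. [C=7 | E=∅ | S=∅ | K=[fun :: mulR :: addR :: fun]]
7. [C=((λq. w) -3) | E={w↦0} | S={0↦7} | K=[mulR :: addR :: fun]]
8. [C=(λq. w) | E={w↦0} | S={0↦7} | K=[arg :: mulR :: addR :: fun]]
9. [C=-3 | E={w↦0} | S={0↦7} | K=[fun :: mulR :: addR :: fun]]
10. [C=w | E={q↦1, w↦0} | S={0↦7, 1↦-3} | K=[mulR :: addR :: fun]]
11. [C=6 | E=∅ | S={0↦7, 1↦-3} | K=[mulL(7) :: addR :: fun]]
12. [C=-4 | E=∅ | S={0↦7, 1↦-3} | K=[addL(42) :: fun]]
13. [C=(let v = z in (v + ((λu. v) v))) | E={z↦2} | S={0↦7, 1↦-3, 2↦38} | K=∅]
14. [C=z | E={z↦2} | S={0↦7, 1↦-3, 2↦38} | K=[let v]]
15. [C=(v + ((λu. v) v)) | E={v↦3, z↦2} | S={0↦7, 1↦-3, 2↦38, 3↦38} | K=∅]
16. [C=v | E={v↦3, z↦2} | S={0↦7, 1↦-3, 2↦38, 3↦38} | K=[addR]]
17. [C=((λu. v) v) | E={v↦3, z↦2} | S={0↦7, 1↦-3, 2↦38, 3↦38} | K=[addL(38)]]
18. [C=(λu. v) | E={v↦3, z↦2} | S={0↦7, 1↦-3, 2↦38, 3↦38} | K=[arg :: addL(38)]]
19. [C=v | E={v↦3, z↦2} | S={0↦7, 1↦-3, 2↦38, 3↦38} | K=[fun :: addL(38)]]
20. [C=v | E={u↦4, v↦3, z↦2} | S={0↦7, 1↦-3, 2↦38, 3↦38, 4↦38} | K=[addL(38)]]
→ final value 76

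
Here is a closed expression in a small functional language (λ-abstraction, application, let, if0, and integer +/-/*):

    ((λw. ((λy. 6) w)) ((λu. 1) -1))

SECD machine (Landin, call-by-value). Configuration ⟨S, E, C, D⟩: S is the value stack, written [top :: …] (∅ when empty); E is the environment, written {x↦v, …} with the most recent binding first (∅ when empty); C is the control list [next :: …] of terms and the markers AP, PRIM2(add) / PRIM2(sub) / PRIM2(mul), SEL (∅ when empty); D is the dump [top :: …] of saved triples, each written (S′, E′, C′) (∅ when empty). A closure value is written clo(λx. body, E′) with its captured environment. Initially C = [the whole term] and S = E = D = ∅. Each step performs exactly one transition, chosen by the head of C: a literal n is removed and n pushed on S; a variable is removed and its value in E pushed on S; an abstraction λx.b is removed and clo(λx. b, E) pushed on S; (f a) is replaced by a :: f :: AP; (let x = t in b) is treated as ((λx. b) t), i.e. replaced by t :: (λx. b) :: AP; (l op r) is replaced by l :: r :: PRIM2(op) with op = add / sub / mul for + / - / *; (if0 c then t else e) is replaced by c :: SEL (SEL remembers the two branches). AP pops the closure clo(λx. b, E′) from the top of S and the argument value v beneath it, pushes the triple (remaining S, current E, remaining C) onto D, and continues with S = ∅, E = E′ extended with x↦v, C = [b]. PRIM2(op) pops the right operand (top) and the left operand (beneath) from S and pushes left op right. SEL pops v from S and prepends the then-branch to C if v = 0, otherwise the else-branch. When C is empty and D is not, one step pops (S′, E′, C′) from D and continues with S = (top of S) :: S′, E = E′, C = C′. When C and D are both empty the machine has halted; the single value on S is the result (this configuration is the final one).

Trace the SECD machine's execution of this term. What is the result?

step 0: ⟨S=∅; E=∅; C=[((λw. ((λy. 6) w)) ((λu. 1) -1))]; D=∅⟩
step 1: ⟨S=∅; E=∅; C=[((λu. 1) -1) :: (λw. ((λy. 6) w)) :: AP]; D=∅⟩
step 2: ⟨S=∅; E=∅; C=[-1 :: (λu. 1) :: AP :: (λw. ((λy. 6) w)) :: AP]; D=∅⟩
step 3: ⟨S=[-1]; E=∅; C=[(λu. 1) :: AP :: (λw. ((λy. 6) w)) :: AP]; D=∅⟩
step 4: ⟨S=[clo(λu. 1, ∅) :: -1]; E=∅; C=[AP :: (λw. ((λy. 6) w)) :: AP]; D=∅⟩
step 5: ⟨S=∅; E={u↦-1}; C=[1]; D=[(∅, ∅, [(λw. ((λy. 6) w)) :: AP])]⟩
step 6: ⟨S=[1]; E={u↦-1}; C=∅; D=[(∅, ∅, [(λw. ((λy. 6) w)) :: AP])]⟩
step 7: ⟨S=[1]; E=∅; C=[(λw. ((λy. 6) w)) :: AP]; D=∅⟩
step 8: ⟨S=[clo(λw. ((λy. 6) w), ∅) :: 1]; E=∅; C=[AP]; D=∅⟩
step 9: ⟨S=∅; E={w↦1}; C=[((λy. 6) w)]; D=[(∅, ∅, ∅)]⟩
step 10: ⟨S=∅; E={w↦1}; C=[w :: (λy. 6) :: AP]; D=[(∅, ∅, ∅)]⟩
step 11: ⟨S=[1]; E={w↦1}; C=[(λy. 6) :: AP]; D=[(∅, ∅, ∅)]⟩
step 12: ⟨S=[clo(λy. 6, {w↦1}) :: 1]; E={w↦1}; C=[AP]; D=[(∅, ∅, ∅)]⟩
step 13: ⟨S=∅; E={y↦1, w↦1}; C=[6]; D=[(∅, {w↦1}, ∅) :: (∅, ∅, ∅)]⟩
step 14: ⟨S=[6]; E={y↦1, w↦1}; C=∅; D=[(∅, {w↦1}, ∅) :: (∅, ∅, ∅)]⟩
step 15: ⟨S=[6]; E={w↦1}; C=∅; D=[(∅, ∅, ∅)]⟩
step 16: ⟨S=[6]; E=∅; C=∅; D=∅⟩
→ final value 6

Answer: 6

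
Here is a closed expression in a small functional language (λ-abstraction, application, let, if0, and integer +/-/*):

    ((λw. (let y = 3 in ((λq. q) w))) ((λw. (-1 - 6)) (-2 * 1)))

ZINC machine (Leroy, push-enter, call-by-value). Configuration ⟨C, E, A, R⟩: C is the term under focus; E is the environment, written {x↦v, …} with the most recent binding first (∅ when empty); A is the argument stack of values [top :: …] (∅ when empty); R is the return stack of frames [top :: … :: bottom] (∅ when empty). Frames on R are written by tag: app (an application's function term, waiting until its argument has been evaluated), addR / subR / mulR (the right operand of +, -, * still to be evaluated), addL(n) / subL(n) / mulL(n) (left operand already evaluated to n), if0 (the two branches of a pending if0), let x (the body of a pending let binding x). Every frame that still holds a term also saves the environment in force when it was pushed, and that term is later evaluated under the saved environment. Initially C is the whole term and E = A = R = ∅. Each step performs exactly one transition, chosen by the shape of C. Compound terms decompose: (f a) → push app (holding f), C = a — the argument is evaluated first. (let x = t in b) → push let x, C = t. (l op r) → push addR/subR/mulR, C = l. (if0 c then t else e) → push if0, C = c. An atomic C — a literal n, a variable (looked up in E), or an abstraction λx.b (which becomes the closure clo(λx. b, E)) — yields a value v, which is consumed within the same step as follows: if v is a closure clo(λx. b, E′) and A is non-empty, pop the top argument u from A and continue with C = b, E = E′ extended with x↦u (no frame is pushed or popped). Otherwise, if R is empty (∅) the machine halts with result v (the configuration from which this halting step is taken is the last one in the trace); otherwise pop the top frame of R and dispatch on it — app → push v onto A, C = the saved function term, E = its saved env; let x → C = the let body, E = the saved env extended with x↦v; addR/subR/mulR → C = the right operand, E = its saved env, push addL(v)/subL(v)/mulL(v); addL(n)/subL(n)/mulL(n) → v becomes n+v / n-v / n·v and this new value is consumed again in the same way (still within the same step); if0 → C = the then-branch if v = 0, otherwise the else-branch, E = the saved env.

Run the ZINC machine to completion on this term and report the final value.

Answer: -7

Derivation:
0. <C=((λw. (let y = 3 in ((λq. q) w))) ((λw. (-1 - 6)) (-2 * 1))), E=∅, A=∅, R=∅>
1. <C=((λw. (-1 - 6)) (-2 * 1)), E=∅, A=∅, R=[app]>
2. <C=(-2 * 1), E=∅, A=∅, R=[app :: app]>
3. <C=-2, E=∅, A=∅, R=[mulR :: app :: app]>
4. <C=1, E=∅, A=∅, R=[mulL(-2) :: app :: app]>
5. <C=(λw. (-1 - 6)), E=∅, A=[-2], R=[app]>
6. <C=(-1 - 6), E={w↦-2}, A=∅, R=[app]>
7. <C=-1, E={w↦-2}, A=∅, R=[subR :: app]>
8. <C=6, E={w↦-2}, A=∅, R=[subL(-1) :: app]>
9. <C=(λw. (let y = 3 in ((λq. q) w))), E=∅, A=[-7], R=∅>
10. <C=(let y = 3 in ((λq. q) w)), E={w↦-7}, A=∅, R=∅>
11. <C=3, E={w↦-7}, A=∅, R=[let y]>
12. <C=((λq. q) w), E={y↦3, w↦-7}, A=∅, R=∅>
13. <C=w, E={y↦3, w↦-7}, A=∅, R=[app]>
14. <C=(λq. q), E={y↦3, w↦-7}, A=[-7], R=∅>
15. <C=q, E={q↦-7, y↦3, w↦-7}, A=∅, R=∅>
→ final value -7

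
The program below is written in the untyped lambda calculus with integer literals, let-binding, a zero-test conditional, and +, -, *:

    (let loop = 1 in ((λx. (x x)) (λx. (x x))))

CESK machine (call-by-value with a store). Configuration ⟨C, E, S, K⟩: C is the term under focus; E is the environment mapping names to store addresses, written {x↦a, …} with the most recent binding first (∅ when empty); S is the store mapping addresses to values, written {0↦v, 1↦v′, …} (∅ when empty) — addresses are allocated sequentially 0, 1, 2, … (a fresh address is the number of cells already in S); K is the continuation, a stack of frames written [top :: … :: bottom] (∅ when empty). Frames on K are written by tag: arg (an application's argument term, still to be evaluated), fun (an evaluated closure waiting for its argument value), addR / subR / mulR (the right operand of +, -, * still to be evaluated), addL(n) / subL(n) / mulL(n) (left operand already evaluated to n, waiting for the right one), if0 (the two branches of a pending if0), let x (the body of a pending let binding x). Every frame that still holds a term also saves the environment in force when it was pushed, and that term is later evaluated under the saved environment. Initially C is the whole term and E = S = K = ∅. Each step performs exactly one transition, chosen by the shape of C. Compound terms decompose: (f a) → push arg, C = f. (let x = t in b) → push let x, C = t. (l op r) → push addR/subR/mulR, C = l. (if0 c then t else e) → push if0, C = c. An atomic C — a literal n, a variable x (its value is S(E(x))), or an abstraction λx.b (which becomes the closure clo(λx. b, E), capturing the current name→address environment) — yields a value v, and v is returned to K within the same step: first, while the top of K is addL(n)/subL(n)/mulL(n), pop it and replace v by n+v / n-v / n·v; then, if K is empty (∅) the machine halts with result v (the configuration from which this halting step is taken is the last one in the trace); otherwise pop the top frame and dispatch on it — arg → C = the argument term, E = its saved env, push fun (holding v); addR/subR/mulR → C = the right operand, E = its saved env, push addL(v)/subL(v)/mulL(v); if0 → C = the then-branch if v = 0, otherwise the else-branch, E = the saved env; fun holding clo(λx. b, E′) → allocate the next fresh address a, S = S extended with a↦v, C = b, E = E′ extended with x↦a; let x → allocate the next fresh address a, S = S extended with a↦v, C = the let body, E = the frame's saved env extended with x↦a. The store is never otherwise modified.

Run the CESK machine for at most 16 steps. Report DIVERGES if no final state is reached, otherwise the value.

[0] <C=(let loop = 1 in ((λx. (x x)) (λx. (x x)))), E=∅, S=∅, K=∅>
[1] <C=1, E=∅, S=∅, K=[let loop]>
[2] <C=((λx. (x x)) (λx. (x x))), E={loop↦0}, S={0↦1}, K=∅>
[3] <C=(λx. (x x)), E={loop↦0}, S={0↦1}, K=[arg]>
[4] <C=(λx. (x x)), E={loop↦0}, S={0↦1}, K=[fun]>
[5] <C=(x x), E={x↦1, loop↦0}, S={0↦1, 1↦clo(λx. (x x), {loop↦0})}, K=∅>
[6] <C=x, E={x↦1, loop↦0}, S={0↦1, 1↦clo(λx. (x x), {loop↦0})}, K=[arg]>
[7] <C=x, E={x↦1, loop↦0}, S={0↦1, 1↦clo(λx. (x x), {loop↦0})}, K=[fun]>
[8] <C=(x x), E={x↦2, loop↦0}, S={0↦1, 1↦clo(λx. (x x), {loop↦0}), 2↦clo(λx. (x x), {loop↦0})}, K=∅>
[9] <C=x, E={x↦2, loop↦0}, S={0↦1, 1↦clo(λx. (x x), {loop↦0}), 2↦clo(λx. (x x), {loop↦0})}, K=[arg]>
[10] <C=x, E={x↦2, loop↦0}, S={0↦1, 1↦clo(λx. (x x), {loop↦0}), 2↦clo(λx. (x x), {loop↦0})}, K=[fun]>
[11] <C=(x x), E={x↦3, loop↦0}, S={0↦1, 1↦clo(λx. (x x), {loop↦0}), 2↦clo(λx. (x x), {loop↦0}), 3↦clo(λx. (x x), {loop↦0})}, K=∅>
[12] <C=x, E={x↦3, loop↦0}, S={0↦1, 1↦clo(λx. (x x), {loop↦0}), 2↦clo(λx. (x x), {loop↦0}), 3↦clo(λx. (x x), {loop↦0})}, K=[arg]>
[13] <C=x, E={x↦3, loop↦0}, S={0↦1, 1↦clo(λx. (x x), {loop↦0}), 2↦clo(λx. (x x), {loop↦0}), 3↦clo(λx. (x x), {loop↦0})}, K=[fun]>
[14] <C=(x x), E={x↦4, loop↦0}, S={0↦1, 1↦clo(λx. (x x), {loop↦0}), 2↦clo(λx. (x x), {loop↦0}), 3↦clo(λx. (x x), {loop↦0}), 4↦clo(λx. (x x), {loop↦0})}, K=∅>
[15] <C=x, E={x↦4, loop↦0}, S={0↦1, 1↦clo(λx. (x x), {loop↦0}), 2↦clo(λx. (x x), {loop↦0}), 3↦clo(λx. (x x), {loop↦0}), 4↦clo(λx. (x x), {loop↦0})}, K=[arg]>
[16] <C=x, E={x↦4, loop↦0}, S={0↦1, 1↦clo(λx. (x x), {loop↦0}), 2↦clo(λx. (x x), {loop↦0}), 3↦clo(λx. (x x), {loop↦0}), 4↦clo(λx. (x x), {loop↦0})}, K=[fun]>
→ 16 transitions taken and the configuration is still not final: no result within 16 steps

Answer: DIVERGES (no final state within 16 steps)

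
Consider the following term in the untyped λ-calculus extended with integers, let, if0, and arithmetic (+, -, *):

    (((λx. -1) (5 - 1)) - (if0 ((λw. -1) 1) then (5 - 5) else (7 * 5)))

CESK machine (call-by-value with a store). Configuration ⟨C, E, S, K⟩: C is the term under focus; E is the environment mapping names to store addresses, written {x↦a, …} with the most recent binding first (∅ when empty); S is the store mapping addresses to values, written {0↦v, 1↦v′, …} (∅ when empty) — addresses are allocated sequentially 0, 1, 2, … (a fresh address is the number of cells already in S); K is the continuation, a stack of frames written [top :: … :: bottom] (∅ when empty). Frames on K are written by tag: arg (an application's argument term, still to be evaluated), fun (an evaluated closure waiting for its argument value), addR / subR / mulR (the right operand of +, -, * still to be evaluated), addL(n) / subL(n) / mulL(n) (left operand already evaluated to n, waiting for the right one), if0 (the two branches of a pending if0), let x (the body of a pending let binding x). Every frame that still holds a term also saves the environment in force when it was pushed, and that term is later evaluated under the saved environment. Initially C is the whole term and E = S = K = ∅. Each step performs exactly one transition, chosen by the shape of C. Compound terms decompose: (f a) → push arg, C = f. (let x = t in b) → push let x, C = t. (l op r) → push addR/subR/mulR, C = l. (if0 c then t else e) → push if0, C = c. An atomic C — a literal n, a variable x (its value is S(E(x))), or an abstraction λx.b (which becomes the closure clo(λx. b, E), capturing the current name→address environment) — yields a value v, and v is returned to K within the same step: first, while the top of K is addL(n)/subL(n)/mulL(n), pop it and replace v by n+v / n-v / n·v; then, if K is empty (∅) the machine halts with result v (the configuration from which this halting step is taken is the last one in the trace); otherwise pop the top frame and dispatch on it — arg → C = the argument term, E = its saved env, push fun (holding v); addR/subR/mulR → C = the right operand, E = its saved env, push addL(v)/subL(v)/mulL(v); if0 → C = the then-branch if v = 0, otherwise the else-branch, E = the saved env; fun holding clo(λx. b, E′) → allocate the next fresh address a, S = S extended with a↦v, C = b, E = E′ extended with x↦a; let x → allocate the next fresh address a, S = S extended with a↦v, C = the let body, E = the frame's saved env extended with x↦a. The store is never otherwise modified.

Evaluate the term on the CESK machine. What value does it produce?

0. <C=(((λx. -1) (5 - 1)) - (if0 ((λw. -1) 1) then (5 - 5) else (7 * 5))), E=∅, S=∅, K=∅>
1. <C=((λx. -1) (5 - 1)), E=∅, S=∅, K=[subR]>
2. <C=(λx. -1), E=∅, S=∅, K=[arg :: subR]>
3. <C=(5 - 1), E=∅, S=∅, K=[fun :: subR]>
4. <C=5, E=∅, S=∅, K=[subR :: fun :: subR]>
5. <C=1, E=∅, S=∅, K=[subL(5) :: fun :: subR]>
6. <C=-1, E={x↦0}, S={0↦4}, K=[subR]>
7. <C=(if0 ((λw. -1) 1) then (5 - 5) else (7 * 5)), E=∅, S={0↦4}, K=[subL(-1)]>
8. <C=((λw. -1) 1), E=∅, S={0↦4}, K=[if0 :: subL(-1)]>
9. <C=(λw. -1), E=∅, S={0↦4}, K=[arg :: if0 :: subL(-1)]>
10. <C=1, E=∅, S={0↦4}, K=[fun :: if0 :: subL(-1)]>
11. <C=-1, E={w↦1}, S={0↦4, 1↦1}, K=[if0 :: subL(-1)]>
12. <C=(7 * 5), E=∅, S={0↦4, 1↦1}, K=[subL(-1)]>
13. <C=7, E=∅, S={0↦4, 1↦1}, K=[mulR :: subL(-1)]>
14. <C=5, E=∅, S={0↦4, 1↦1}, K=[mulL(7) :: subL(-1)]>
→ final value -36

Answer: -36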